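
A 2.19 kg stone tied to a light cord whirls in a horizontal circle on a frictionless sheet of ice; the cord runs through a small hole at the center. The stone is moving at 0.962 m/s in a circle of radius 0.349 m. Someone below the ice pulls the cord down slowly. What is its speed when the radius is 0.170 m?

v₂ ≈ 1.97 m/s

The only horizontal force on the mass is along the cord (radial), so it exerts no torque about the hole and angular momentum m v r is conserved.
v₂ = v₁ r₁ / r₂ = (0.962)(0.349) / (0.170) = 1.975 m/s.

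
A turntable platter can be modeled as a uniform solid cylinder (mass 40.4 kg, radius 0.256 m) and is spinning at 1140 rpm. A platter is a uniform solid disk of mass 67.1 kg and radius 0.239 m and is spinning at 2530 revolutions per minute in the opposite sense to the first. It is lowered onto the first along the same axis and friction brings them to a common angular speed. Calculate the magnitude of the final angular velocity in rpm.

|ω_f| ≈ 1030 rpm

The coupling torques are internal; angular momentum about the shared axis is conserved.
Moments of inertia: I_A = ½(40.4)(0.256)² = 1.324 kg·m²; I_B = ½(67.1)(0.239)² = 1.916 kg·m².
Taking A's sense as positive: L = (1.324)(1140) − (1.916)(2530) = -3339 kg·m²·rpm.
Combined I = 1.324 + 1.916 = 3.240 kg·m².
ω_f = L / I = -3339 / 3.240 = -1031 rpm.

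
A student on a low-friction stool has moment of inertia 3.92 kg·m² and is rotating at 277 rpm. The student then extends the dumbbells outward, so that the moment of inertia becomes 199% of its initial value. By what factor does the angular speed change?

With no external torque about the axis, L is conserved: I₁ω₁ = I₂ω₂.
I₂ = 1.99 × 3.92 = 7.801 kg·m².
ω₂/ω₁ = I₁/I₂ = 3.920 / 7.801 = 0.5025.

ω₂/ω₁ ≈ 0.503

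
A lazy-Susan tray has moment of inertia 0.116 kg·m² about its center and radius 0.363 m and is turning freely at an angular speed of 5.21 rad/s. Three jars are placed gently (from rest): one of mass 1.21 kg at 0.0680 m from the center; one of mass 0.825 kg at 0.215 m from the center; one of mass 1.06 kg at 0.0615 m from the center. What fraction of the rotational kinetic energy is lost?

fraction ≈ 0.292

The added mass arrives with no angular momentum about the center, and any external torque about the center is negligible, so the system's angular momentum is conserved.
Added inertia Σmr² = (1.21)(0.0680)² + (0.825)(0.215)² + (1.06)(0.0615)² = 0.04774 kg·m²; I_f = 0.1160 + 0.04774 = 0.1637 kg·m².
ω_f = I_p ω_i / I_f = (0.1160)(5.21) / 0.1637 = 3.691 rad/s.
KE_i = ½(0.1160)(5.210 rad/s)² = 1.574 J; KE_f = ½(0.1637)(3.691)² = 1.115 J.
Fraction lost = 0.2916.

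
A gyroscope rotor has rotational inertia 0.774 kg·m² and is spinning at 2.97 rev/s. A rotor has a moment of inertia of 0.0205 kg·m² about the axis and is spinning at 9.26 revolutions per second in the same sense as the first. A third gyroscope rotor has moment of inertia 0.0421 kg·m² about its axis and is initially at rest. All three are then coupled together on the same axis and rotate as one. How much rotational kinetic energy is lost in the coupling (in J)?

No external torque acts about the common axis, so total angular momentum is conserved.
Taking A's sense as positive: L = (0.7740)(2.97) + (0.02050)(9.26) = 2.489 kg·m²·rev/s.
Combined I = 0.7740 + 0.02050 + 0.04210 = 0.8366 kg·m².
ω_f = L / I = 2.489 / 0.8366 = 2.975 rev/s.
KE_i = ½ΣIω² = 169.5 J; KE_f = ½(0.8366)(18.69)² = 146.1 J.

ΔKE lost ≈ 23.3 J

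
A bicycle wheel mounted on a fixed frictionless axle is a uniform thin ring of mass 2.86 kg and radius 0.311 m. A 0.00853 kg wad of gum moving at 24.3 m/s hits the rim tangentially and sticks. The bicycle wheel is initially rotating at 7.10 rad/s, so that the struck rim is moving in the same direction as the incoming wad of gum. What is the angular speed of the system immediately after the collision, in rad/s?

|ω_f| ≈ 7.31 rad/s

About the axle the impulsive forces during the collision are internal, so angular momentum about that axis is conserved.
I_p = (2.86)(0.311)² = 0.2766 kg·m². Taking the sense of the wad of gum's angular momentum as positive, L_{wad} = m v R = (0.00853)(24.3)(0.311) = 0.06446 kg·m²/s.
L_i = +I_p ω_p + m v R = +(0.2766)(7.10) + 0.06446 = 2.028 kg·m²/s.
After sticking, I_f = I_p + m R² = 0.2766 + (0.00853)(0.311)² = 0.2774 kg·m².
ω_f = L_i / I_f = 2.028 / 0.2774 = 7.311 rad/s.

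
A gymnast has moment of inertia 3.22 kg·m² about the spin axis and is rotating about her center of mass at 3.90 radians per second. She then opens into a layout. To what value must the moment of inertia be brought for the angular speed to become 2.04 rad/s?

I₂ ≈ 6.16 kg·m²

Angular momentum about the spin axis is conserved since the torque about it is zero.
I₂ = I₁ω₁ / ω₂ = (3.22)(3.90) / (2.04) = 6.156 kg·m².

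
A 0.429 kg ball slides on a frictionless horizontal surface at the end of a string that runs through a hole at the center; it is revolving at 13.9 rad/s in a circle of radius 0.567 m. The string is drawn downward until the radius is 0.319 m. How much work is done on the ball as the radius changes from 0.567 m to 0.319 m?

W ≈ 28.8 J

The constraining force is radial, so m r² ω about the center is conserved.
ω₂ = ω₁ (r₁/r₂)² = (13.9)(0.567/0.319)² = 43.91 rad/s.
W = ΔKE = ½m(v₂² − v₁²) = 28.77 J.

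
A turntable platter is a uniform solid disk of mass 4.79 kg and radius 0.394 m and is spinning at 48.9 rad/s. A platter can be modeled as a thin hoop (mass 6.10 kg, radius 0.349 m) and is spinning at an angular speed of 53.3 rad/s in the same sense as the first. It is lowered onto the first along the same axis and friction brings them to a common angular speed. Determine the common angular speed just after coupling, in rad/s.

The coupling torques are internal; angular momentum about the shared axis is conserved.
Moments of inertia: I_A = ½(4.79)(0.394)² = 0.3718 kg·m²; I_B = (6.10)(0.349)² = 0.7430 kg·m².
Taking A's sense as positive: L = (0.3718)(48.9) + (0.7430)(53.3) = 57.78 kg·m²·rad/s.
Combined I = 0.3718 + 0.7430 = 1.115 kg·m².
ω_f = L / I = 57.78 / 1.115 = 51.83 rad/s.

|ω_f| ≈ 51.8 rad/s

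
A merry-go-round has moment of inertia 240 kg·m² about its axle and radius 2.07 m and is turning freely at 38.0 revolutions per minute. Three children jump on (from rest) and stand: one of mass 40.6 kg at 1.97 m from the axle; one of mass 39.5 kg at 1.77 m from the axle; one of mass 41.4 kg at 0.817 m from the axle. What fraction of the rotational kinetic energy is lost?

The added mass arrives with no angular momentum about the axle, and any external torque about the axle is negligible, so the system's angular momentum is conserved.
Added inertia Σmr² = (40.6)(1.97)² + (39.5)(1.77)² + (41.4)(0.817)² = 308.9 kg·m²; I_f = 240.0 + 308.9 = 548.9 kg·m².
ω_f = I_p ω_i / I_f = (240.0)(38.0) / 548.9 = 16.61 rpm.
KE_i = ½(240.0)(3.979 rad/s)² = 1900 J; KE_f = ½(548.9)(1.740)² = 830.8 J.
Fraction lost = 0.5628.

fraction ≈ 0.563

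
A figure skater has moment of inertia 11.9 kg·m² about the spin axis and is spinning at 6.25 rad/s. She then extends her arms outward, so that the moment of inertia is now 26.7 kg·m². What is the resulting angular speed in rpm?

Angular momentum about the spin axis is conserved since the torque about it is zero.
ω₂ = I₁ω₁ / I₂ = (11.90)(6.25 rad/s) / (26.70) = 2.786 rad/s = 26.60 rpm.

ω₂ ≈ 26.6 rpm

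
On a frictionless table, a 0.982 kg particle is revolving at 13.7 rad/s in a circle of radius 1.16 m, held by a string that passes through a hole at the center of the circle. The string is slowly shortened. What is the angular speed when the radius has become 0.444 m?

No torque about the axis ⇒ m r₁² ω₁ = m r₂² ω₂.
ω₂ = ω₁ (r₁/r₂)² = (13.7)(1.16/0.444)² = 93.51 rad/s.

ω₂ ≈ 93.5 rad/s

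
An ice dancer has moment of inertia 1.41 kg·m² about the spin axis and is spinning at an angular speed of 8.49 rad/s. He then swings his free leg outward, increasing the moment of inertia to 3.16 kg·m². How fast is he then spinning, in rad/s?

ω₂ ≈ 3.79 rad/s

Angular momentum about the spin axis is conserved since the torque about it is zero.
ω₂ = I₁ω₁ / I₂ = (1.410)(8.49 rad/s) / (3.160) = 3.788 rad/s.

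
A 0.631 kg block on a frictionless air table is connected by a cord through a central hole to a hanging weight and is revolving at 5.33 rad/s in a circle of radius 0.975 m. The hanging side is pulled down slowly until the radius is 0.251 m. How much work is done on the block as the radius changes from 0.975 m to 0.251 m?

The constraining force is radial, so m r² ω about the center is conserved.
ω₂ = ω₁ (r₁/r₂)² = (5.33)(0.975/0.251)² = 80.42 rad/s.
W = ΔKE = ½m(v₂² − v₁²) = 120.0 J.

W ≈ 120 J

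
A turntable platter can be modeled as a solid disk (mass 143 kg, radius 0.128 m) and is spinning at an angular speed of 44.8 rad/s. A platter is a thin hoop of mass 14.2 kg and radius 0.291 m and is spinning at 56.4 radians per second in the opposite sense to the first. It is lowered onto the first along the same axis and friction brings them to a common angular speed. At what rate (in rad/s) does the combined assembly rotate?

No external torque acts about the common axis, so total angular momentum is conserved.
Moments of inertia: I_A = ½(143)(0.128)² = 1.171 kg·m²; I_B = (14.2)(0.291)² = 1.202 kg·m².
Taking A's sense as positive: L = (1.171)(44.8) − (1.202)(56.4) = -15.34 kg·m²·rad/s.
Combined I = 1.171 + 1.202 = 2.374 kg·m².
ω_f = L / I = -15.34 / 2.374 = -6.461 rad/s.

|ω_f| ≈ 6.46 rad/s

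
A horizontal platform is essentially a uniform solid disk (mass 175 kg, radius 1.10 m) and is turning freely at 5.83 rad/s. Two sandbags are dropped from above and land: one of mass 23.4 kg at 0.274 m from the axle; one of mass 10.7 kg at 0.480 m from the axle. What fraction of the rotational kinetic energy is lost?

The added mass arrives with no angular momentum about the axle, and any external torque about the axle is negligible, so the system's angular momentum is conserved.
I_p = ½(175)(1.10)² = 105.9 kg·m².
Added inertia Σmr² = (23.4)(0.274)² + (10.7)(0.480)² = 4.222 kg·m²; I_f = 105.9 + 4.222 = 110.1 kg·m².
ω_f = I_p ω_i / I_f = (105.9)(5.83) / 110.1 = 5.606 rad/s.
KE_i = ½(105.9)(5.830 rad/s)² = 1799 J; KE_f = ½(110.1)(5.606)² = 1730 J.
Fraction lost = 0.03835.

fraction ≈ 0.0383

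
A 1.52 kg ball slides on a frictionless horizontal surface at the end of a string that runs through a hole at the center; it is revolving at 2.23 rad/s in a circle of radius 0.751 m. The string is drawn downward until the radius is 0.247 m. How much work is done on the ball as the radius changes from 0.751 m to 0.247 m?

The constraining force is radial, so m r² ω about the center is conserved.
ω₂ = ω₁ (r₁/r₂)² = (2.23)(0.751/0.247)² = 20.62 rad/s.
W = ΔKE = ½m(v₂² − v₁²) = 17.57 J.

W ≈ 17.6 J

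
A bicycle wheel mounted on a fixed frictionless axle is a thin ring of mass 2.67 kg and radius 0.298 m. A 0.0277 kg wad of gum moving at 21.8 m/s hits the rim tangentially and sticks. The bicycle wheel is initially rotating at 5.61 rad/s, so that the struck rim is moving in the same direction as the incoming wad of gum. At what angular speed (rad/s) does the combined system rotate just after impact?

|ω_f| ≈ 6.30 rad/s

The axle reaction passes through the axle and exerts no torque about it; angular momentum about the axle is conserved through the impact.
I_p = (2.67)(0.298)² = 0.2371 kg·m². Taking the sense of the wad of gum's angular momentum as positive, L_{wad} = m v R = (0.0277)(21.8)(0.298) = 0.1800 kg·m²/s.
L_i = +I_p ω_p + m v R = +(0.2371)(5.61) + 0.1800 = 1.510 kg·m²/s.
After sticking, I_f = I_p + m R² = 0.2371 + (0.0277)(0.298)² = 0.2396 kg·m².
ω_f = L_i / I_f = 1.510 / 0.2396 = 6.304 rad/s.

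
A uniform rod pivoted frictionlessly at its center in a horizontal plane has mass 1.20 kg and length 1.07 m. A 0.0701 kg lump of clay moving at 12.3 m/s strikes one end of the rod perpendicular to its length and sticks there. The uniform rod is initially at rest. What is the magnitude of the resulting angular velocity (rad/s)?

The axle reaction passes through the pivot and exerts no torque about it; angular momentum about the pivot is conserved through the impact.
I_p = (1/12)(1.20)(1.07)² = 0.1145 kg·m². Taking the sense of the lump of clay's angular momentum as positive, L_{lump} = m v R = (0.0701)(12.3)(1.07/2) = 0.4613 kg·m²/s.
L_i = 0 + 0.4613 = 0.4613 kg·m²/s.
After sticking, I_f = I_p + m R² = 0.1145 + (0.0701)(1.07/2)² = 0.1346 kg·m².
ω_f = L_i / I_f = 0.4613 / 0.1346 = 3.428 rad/s.

|ω_f| ≈ 3.43 rad/s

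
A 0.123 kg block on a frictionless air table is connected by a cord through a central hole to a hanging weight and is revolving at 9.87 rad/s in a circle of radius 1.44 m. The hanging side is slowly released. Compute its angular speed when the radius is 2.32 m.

The constraining force is radial, so m r² ω about the center is conserved.
ω₂ = ω₁ (r₁/r₂)² = (9.87)(1.44/2.32)² = 3.802 rad/s.

ω₂ ≈ 3.80 rad/s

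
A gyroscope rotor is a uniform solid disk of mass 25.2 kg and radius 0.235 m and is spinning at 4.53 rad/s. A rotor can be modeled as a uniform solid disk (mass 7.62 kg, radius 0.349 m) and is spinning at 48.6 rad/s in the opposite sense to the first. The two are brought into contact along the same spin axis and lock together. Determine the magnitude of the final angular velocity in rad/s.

The coupling torques are internal; angular momentum about the shared axis is conserved.
Moments of inertia: I_A = ½(25.2)(0.235)² = 0.6958 kg·m²; I_B = ½(7.62)(0.349)² = 0.4641 kg·m².
Taking A's sense as positive: L = (0.6958)(4.53) − (0.4641)(48.6) = -19.40 kg·m²·rad/s.
Combined I = 0.6958 + 0.4641 = 1.160 kg·m².
ω_f = L / I = -19.40 / 1.160 = -16.73 rad/s.

|ω_f| ≈ 16.7 rad/s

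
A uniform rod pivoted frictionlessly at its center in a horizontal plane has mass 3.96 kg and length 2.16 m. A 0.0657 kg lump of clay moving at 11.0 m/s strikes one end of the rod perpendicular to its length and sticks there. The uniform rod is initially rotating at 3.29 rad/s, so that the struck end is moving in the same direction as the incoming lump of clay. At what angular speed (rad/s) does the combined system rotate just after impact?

|ω_f| ≈ 3.62 rad/s

The axle reaction passes through the pivot and exerts no torque about it; angular momentum about the pivot is conserved through the impact.
I_p = (1/12)(3.96)(2.16)² = 1.540 kg·m². Taking the sense of the lump of clay's angular momentum as positive, L_{lump} = m v R = (0.0657)(11.0)(2.16/2) = 0.7805 kg·m²/s.
L_i = +I_p ω_p + m v R = +(1.540)(3.29) + 0.7805 = 5.846 kg·m²/s.
After sticking, I_f = I_p + m R² = 1.540 + (0.0657)(2.16/2)² = 1.616 kg·m².
ω_f = L_i / I_f = 5.846 / 1.616 = 3.617 rad/s.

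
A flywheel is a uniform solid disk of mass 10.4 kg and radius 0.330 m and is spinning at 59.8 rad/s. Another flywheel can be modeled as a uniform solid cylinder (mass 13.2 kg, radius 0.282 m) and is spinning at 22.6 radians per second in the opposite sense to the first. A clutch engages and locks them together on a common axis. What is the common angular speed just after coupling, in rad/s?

No external torque acts about the common axis, so total angular momentum is conserved.
Moments of inertia: I_A = ½(10.4)(0.330)² = 0.5663 kg·m²; I_B = ½(13.2)(0.282)² = 0.5249 kg·m².
Taking A's sense as positive: L = (0.5663)(59.8) − (0.5249)(22.6) = 22.00 kg·m²·rad/s.
Combined I = 0.5663 + 0.5249 = 1.091 kg·m².
ω_f = L / I = 22.00 / 1.091 = 20.16 rad/s.

|ω_f| ≈ 20.2 rad/s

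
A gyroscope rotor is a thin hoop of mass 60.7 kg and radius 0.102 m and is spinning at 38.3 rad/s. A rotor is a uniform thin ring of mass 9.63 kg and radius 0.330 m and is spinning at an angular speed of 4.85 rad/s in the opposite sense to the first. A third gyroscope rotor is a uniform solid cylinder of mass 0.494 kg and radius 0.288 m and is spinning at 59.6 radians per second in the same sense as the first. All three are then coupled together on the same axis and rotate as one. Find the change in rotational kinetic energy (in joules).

ΔKE ≈ -390 J

No external torque acts about the common axis, so total angular momentum is conserved.
Moments of inertia: I_A = (60.7)(0.102)² = 0.6315 kg·m²; I_B = (9.63)(0.330)² = 1.049 kg·m²; I_C = ½(0.494)(0.288)² = 0.02049 kg·m².
Taking A's sense as positive: L = (0.6315)(38.3) − (1.049)(4.85) + (0.02049)(59.6) = 20.32 kg·m²·rad/s.
Combined I = 0.6315 + 1.049 + 0.02049 = 1.701 kg·m².
ω_f = L / I = 20.32 / 1.701 = 11.95 rad/s.
KE_i = ½ΣIω² = 511.9 J; KE_f = ½(1.701)(11.95)² = 121.4 J.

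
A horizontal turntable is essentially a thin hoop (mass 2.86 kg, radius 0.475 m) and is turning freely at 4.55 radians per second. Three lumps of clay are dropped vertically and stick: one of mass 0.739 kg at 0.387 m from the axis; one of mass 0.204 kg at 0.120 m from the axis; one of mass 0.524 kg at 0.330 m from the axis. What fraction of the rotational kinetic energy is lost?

The added mass arrives with no angular momentum about the axis, and any external torque about the axis is negligible, so the system's angular momentum is conserved.
I_p = (2.86)(0.475)² = 0.6453 kg·m².
Added inertia Σmr² = (0.739)(0.387)² + (0.204)(0.120)² + (0.524)(0.330)² = 0.1707 kg·m²; I_f = 0.6453 + 0.1707 = 0.8160 kg·m².
ω_f = I_p ω_i / I_f = (0.6453)(4.55) / 0.8160 = 3.598 rad/s.
KE_i = ½(0.6453)(4.550 rad/s)² = 6.680 J; KE_f = ½(0.8160)(3.598)² = 5.282 J.
Fraction lost = 0.2092.

fraction ≈ 0.209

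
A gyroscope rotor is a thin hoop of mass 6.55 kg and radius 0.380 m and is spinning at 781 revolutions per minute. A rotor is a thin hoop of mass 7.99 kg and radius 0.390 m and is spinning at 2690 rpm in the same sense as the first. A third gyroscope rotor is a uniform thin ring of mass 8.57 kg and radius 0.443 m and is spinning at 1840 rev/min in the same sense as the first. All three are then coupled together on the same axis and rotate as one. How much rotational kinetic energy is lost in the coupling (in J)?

ΔKE lost ≈ 10600 J

No external torque acts about the common axis, so total angular momentum is conserved.
Moments of inertia: I_A = (6.55)(0.380)² = 0.9458 kg·m²; I_B = (7.99)(0.390)² = 1.215 kg·m²; I_C = (8.57)(0.443)² = 1.682 kg·m².
Taking A's sense as positive: L = (0.9458)(781) + (1.215)(2690) + (1.682)(1840) = 7102 kg·m²·rpm.
Combined I = 0.9458 + 1.215 + 1.682 = 3.843 kg·m².
ω_f = L / I = 7102 / 3.843 = 1848 rpm.
KE_i = ½ΣIω² = 82600 J; KE_f = ½(3.843)(193.5)² = 71970 J.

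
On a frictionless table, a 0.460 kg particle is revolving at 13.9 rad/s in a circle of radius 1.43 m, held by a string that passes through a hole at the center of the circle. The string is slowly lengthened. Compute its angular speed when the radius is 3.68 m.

No torque about the axis ⇒ m r₁² ω₁ = m r₂² ω₂.
ω₂ = ω₁ (r₁/r₂)² = (13.9)(1.43/3.68)² = 2.099 rad/s.

ω₂ ≈ 2.10 rad/s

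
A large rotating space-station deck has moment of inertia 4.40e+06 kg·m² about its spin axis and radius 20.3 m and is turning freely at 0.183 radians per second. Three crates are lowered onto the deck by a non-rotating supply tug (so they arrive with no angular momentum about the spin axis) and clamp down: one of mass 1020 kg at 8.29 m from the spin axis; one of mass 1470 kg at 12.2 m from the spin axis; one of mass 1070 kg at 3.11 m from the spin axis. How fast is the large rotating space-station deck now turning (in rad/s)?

ω_f ≈ 0.171 rad/s

No external torque acts about the spin axis; L_before = L_after.
Added inertia Σmr² = (1020)(8.29)² + (1470)(12.2)² + (1070)(3.11)² = 2.992e+05 kg·m²; I_f = 4.400e+06 + 2.992e+05 = 4.699e+06 kg·m².
ω_f = I_p ω_i / I_f = (4.400e+06)(0.183) / 4.699e+06 = 0.1713 rad/s.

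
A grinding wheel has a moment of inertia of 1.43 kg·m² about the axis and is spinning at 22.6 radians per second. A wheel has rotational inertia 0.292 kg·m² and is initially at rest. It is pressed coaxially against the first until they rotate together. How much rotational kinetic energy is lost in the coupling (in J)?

The coupling torques are internal; angular momentum about the shared axis is conserved.
Taking A's sense as positive: L = (1.430)(22.6) = 32.32 kg·m²·rad/s.
Combined I = 1.430 + 0.2920 = 1.722 kg·m².
ω_f = L / I = 32.32 / 1.722 = 18.77 rad/s.
KE_i = ½ΣIω² = 365.2 J; KE_f = ½(1.722)(18.77)² = 303.3 J.

ΔKE lost ≈ 61.9 J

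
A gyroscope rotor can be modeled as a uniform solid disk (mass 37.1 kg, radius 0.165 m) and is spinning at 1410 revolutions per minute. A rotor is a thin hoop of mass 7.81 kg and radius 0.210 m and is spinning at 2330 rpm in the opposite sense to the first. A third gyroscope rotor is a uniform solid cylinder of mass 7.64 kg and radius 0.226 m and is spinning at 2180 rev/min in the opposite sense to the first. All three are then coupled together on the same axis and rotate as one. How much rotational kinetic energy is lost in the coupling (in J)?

No external torque acts about the common axis, so total angular momentum is conserved.
Moments of inertia: I_A = ½(37.1)(0.165)² = 0.5050 kg·m²; I_B = (7.81)(0.210)² = 0.3444 kg·m²; I_C = ½(7.64)(0.226)² = 0.1951 kg·m².
Taking A's sense as positive: L = (0.5050)(1410) − (0.3444)(2330) − (0.1951)(2180) = -515.8 kg·m²·rpm.
Combined I = 0.5050 + 0.3444 + 0.1951 = 1.045 kg·m².
ω_f = L / I = -515.8 / 1.045 = -493.8 rpm.
KE_i = ½ΣIω² = 20840 J; KE_f = ½(1.045)(51.71)² = 1396 J.

ΔKE lost ≈ 19400 J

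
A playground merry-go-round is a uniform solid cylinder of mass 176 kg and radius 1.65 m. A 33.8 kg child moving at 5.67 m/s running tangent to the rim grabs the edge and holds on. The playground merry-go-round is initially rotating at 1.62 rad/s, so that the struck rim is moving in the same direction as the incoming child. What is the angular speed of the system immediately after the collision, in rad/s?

The axle reaction passes through the axle and exerts no torque about it; angular momentum about the axle is conserved through the impact.
I_p = ½(176)(1.65)² = 239.6 kg·m². Taking the sense of the child's angular momentum as positive, L_{child} = m v R = (33.8)(5.67)(1.65) = 316.2 kg·m²/s.
L_i = +I_p ω_p + m v R = +(239.6)(1.62) + 316.2 = 704.3 kg·m²/s.
After sticking, I_f = I_p + m R² = 239.6 + (33.8)(1.65)² = 331.6 kg·m².
ω_f = L_i / I_f = 704.3 / 331.6 = 2.124 rad/s.

|ω_f| ≈ 2.12 rad/s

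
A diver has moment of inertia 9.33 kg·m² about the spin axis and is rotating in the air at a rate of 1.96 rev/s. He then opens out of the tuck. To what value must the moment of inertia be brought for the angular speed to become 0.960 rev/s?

I₂ ≈ 19.0 kg·m²

With no external torque about the axis, L is conserved: I₁ω₁ = I₂ω₂.
I₂ = I₁ω₁ / ω₂ = (9.33)(1.96) / (0.960) = 19.05 kg·m².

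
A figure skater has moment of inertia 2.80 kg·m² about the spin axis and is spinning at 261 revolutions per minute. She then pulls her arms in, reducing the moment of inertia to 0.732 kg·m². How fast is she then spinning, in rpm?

ω₂ ≈ 998 rpm

No external torque acts about the spin axis, so angular momentum is conserved.
ω₂ = I₁ω₁ / I₂ = (2.800)(261 rpm) / (0.7320) = 998.4 rpm.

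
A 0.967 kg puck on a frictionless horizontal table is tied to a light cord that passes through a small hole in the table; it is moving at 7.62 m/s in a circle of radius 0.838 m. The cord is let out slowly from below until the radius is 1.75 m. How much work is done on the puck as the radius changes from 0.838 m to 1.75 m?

W ≈ -21.6 J

The only horizontal force on the mass is along the cord (radial), so it exerts no torque about the hole and angular momentum m v r is conserved.
v₂ = v₁ r₁ / r₂ = (7.62)(0.838) / (1.75) = 3.649 m/s.
W = ΔKE = ½m(v₂² − v₁²) = -21.64 J.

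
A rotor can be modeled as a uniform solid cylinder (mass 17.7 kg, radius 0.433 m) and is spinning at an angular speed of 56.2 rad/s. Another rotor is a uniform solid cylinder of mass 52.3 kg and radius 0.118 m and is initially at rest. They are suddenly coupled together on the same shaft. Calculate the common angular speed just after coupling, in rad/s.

|ω_f| ≈ 46.1 rad/s

The coupling torques are internal; angular momentum about the shared axis is conserved.
Moments of inertia: I_A = ½(17.7)(0.433)² = 1.659 kg·m²; I_B = ½(52.3)(0.118)² = 0.3641 kg·m².
Taking A's sense as positive: L = (1.659)(56.2) = 93.25 kg·m²·rad/s.
Combined I = 1.659 + 0.3641 = 2.023 kg·m².
ω_f = L / I = 93.25 / 2.023 = 46.09 rad/s.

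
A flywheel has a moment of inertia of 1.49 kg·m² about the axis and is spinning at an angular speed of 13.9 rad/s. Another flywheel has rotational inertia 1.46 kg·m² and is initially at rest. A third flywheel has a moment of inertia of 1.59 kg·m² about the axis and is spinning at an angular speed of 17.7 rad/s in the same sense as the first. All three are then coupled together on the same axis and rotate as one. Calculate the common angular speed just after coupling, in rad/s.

|ω_f| ≈ 10.8 rad/s

No external torque acts about the common axis, so total angular momentum is conserved.
Taking A's sense as positive: L = (1.490)(13.9) + (1.590)(17.7) = 48.85 kg·m²·rad/s.
Combined I = 1.490 + 1.460 + 1.590 = 4.540 kg·m².
ω_f = L / I = 48.85 / 4.540 = 10.76 rad/s.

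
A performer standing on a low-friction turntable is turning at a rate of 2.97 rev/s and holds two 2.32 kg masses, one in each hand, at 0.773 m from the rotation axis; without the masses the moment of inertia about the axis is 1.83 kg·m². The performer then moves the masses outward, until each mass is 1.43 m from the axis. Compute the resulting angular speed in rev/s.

ω₂ ≈ 1.21 rev/s

With no external torque about the axis, L is conserved: I₁ω₁ = I₂ω₂.
I₁ = 1.83 + 2(2.32)(0.773)² = 4.603 kg·m²; I₂ = 1.83 + 2(2.32)(1.43)² = 11.32 kg·m².
ω₂ = I₁ω₁ / I₂ = (4.603)(2.97 rev/s) / (11.32) = 1.208 rev/s.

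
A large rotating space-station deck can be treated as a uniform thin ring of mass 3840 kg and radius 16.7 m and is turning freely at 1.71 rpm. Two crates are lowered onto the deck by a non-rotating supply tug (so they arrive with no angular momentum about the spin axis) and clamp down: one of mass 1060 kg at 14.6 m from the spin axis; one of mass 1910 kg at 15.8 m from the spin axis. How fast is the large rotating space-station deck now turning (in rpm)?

ω_f ≈ 1.03 rpm

No external torque acts about the spin axis; L_before = L_after.
I_p = (3840)(16.7)² = 1.071e+06 kg·m².
Added inertia Σmr² = (1060)(14.6)² + (1910)(15.8)² = 7.028e+05 kg·m²; I_f = 1.071e+06 + 7.028e+05 = 1.774e+06 kg·m².
ω_f = I_p ω_i / I_f = (1.071e+06)(1.71) / 1.774e+06 = 1.032 rpm.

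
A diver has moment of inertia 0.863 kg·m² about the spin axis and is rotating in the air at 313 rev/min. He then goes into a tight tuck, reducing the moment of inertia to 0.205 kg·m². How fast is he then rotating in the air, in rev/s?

With no external torque about the axis, L is conserved: I₁ω₁ = I₂ω₂.
ω₂ = I₁ω₁ / I₂ = (0.8630)(313 rpm) / (0.2050) = 1318 rpm = 21.96 rev/s.

ω₂ ≈ 22.0 rev/s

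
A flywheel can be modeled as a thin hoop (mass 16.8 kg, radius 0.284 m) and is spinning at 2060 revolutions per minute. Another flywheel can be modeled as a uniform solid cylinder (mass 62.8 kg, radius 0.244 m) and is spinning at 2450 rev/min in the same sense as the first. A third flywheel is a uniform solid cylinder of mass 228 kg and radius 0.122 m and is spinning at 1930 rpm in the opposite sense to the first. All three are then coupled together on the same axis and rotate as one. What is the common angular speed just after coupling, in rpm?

No external torque acts about the common axis, so total angular momentum is conserved.
Moments of inertia: I_A = (16.8)(0.284)² = 1.355 kg·m²; I_B = ½(62.8)(0.244)² = 1.869 kg·m²; I_C = ½(228)(0.122)² = 1.697 kg·m².
Taking A's sense as positive: L = (1.355)(2060) + (1.869)(2450) − (1.697)(1930) = 4097 kg·m²·rpm.
Combined I = 1.355 + 1.869 + 1.697 = 4.921 kg·m².
ω_f = L / I = 4097 / 4.921 = 832.4 rpm.

|ω_f| ≈ 832 rpm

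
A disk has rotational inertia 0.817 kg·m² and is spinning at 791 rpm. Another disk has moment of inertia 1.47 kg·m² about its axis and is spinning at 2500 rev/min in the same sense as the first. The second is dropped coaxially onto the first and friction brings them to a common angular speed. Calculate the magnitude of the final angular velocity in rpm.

|ω_f| ≈ 1890 rpm

No external torque acts about the common axis, so total angular momentum is conserved.
Taking A's sense as positive: L = (0.8170)(791) + (1.470)(2500) = 4321 kg·m²·rpm.
Combined I = 0.8170 + 1.470 = 2.287 kg·m².
ω_f = L / I = 4321 / 2.287 = 1889 rpm.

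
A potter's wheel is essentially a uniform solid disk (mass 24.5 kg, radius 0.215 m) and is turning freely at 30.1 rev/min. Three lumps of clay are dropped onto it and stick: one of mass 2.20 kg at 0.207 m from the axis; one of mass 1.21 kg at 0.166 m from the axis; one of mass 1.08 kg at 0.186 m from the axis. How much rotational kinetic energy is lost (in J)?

energy lost ≈ 0.635 J

The added mass arrives with no angular momentum about the axis, and any external torque about the axis is negligible, so the system's angular momentum is conserved.
I_p = ½(24.5)(0.215)² = 0.5663 kg·m².
Added inertia Σmr² = (2.20)(0.207)² + (1.21)(0.166)² + (1.08)(0.186)² = 0.1650 kg·m²; I_f = 0.5663 + 0.1650 = 0.7312 kg·m².
ω_f = I_p ω_i / I_f = (0.5663)(30.1) / 0.7312 = 23.31 rpm.
KE_i = ½(0.5663)(3.152 rad/s)² = 2.813 J; KE_f = ½(0.7312)(2.441)² = 2.178 J.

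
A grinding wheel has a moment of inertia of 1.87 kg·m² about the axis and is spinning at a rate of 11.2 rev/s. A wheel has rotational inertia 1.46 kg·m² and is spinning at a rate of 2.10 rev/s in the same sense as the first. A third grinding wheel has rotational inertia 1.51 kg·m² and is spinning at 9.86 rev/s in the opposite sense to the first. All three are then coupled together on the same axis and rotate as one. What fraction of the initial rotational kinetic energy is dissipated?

The coupling torques are internal; angular momentum about the shared axis is conserved.
Taking A's sense as positive: L = (1.870)(11.2) + (1.460)(2.10) − (1.510)(9.86) = 9.121 kg·m²·rev/s.
Combined I = 1.870 + 1.460 + 1.510 = 4.840 kg·m².
ω_f = L / I = 9.121 / 4.840 = 1.885 rev/s.
KE_i = ½ΣIω² = 7655 J; KE_f = ½(4.840)(11.84)² = 339.3 J.
Fraction dissipated = (KE_i − KE_f)/KE_i = 0.9557.

fraction ≈ 0.956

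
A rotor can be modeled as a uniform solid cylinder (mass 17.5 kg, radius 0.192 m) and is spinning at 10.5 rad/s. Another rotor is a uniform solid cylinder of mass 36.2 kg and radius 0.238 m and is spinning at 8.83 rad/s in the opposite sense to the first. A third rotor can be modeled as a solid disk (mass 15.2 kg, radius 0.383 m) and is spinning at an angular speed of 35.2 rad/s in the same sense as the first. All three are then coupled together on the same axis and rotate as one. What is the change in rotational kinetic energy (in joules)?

No external torque acts about the common axis, so total angular momentum is conserved.
Moments of inertia: I_A = ½(17.5)(0.192)² = 0.3226 kg·m²; I_B = ½(36.2)(0.238)² = 1.025 kg·m²; I_C = ½(15.2)(0.383)² = 1.115 kg·m².
Taking A's sense as positive: L = (0.3226)(10.5) − (1.025)(8.83) + (1.115)(35.2) = 33.58 kg·m²·rad/s.
Combined I = 0.3226 + 1.025 + 1.115 = 2.463 kg·m².
ω_f = L / I = 33.58 / 2.463 = 13.63 rad/s.
KE_i = ½ΣIω² = 748.4 J; KE_f = ½(2.463)(13.63)² = 228.9 J.

ΔKE ≈ -520 J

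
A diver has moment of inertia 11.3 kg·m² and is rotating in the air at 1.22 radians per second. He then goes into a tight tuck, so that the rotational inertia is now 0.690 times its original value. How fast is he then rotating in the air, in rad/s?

Angular momentum about the spin axis is conserved since the torque about it is zero.
I₂ = 0.690 × 11.3 = 7.797 kg·m².
ω₂ = I₁ω₁ / I₂ = (11.30)(1.22 rad/s) / (7.797) = 1.768 rad/s.

ω₂ ≈ 1.77 rad/s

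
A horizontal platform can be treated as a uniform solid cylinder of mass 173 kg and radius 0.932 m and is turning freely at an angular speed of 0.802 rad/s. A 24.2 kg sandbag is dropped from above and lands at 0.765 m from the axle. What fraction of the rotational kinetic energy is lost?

No external torque acts about the axle; L_before = L_after.
I_p = ½(173)(0.932)² = 75.14 kg·m².
Added inertia Σmr² = (24.2)(0.765)² = 14.16 kg·m²; I_f = 75.14 + 14.16 = 89.30 kg·m².
ω_f = I_p ω_i / I_f = (75.14)(0.802) / 89.30 = 0.6748 rad/s.
KE_i = ½(75.14)(0.8020 rad/s)² = 24.16 J; KE_f = ½(89.30)(0.6748)² = 20.33 J.
Fraction lost = 0.1586.

fraction ≈ 0.159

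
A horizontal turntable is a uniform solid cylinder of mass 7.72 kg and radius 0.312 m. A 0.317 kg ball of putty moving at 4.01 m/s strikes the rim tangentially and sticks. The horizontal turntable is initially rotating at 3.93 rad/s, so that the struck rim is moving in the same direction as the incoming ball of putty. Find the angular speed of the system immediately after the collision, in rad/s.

About the axle the impulsive forces during the collision are internal, so angular momentum about that axis is conserved.
I_p = ½(7.72)(0.312)² = 0.3757 kg·m². Taking the sense of the ball of putty's angular momentum as positive, L_{ball} = m v R = (0.317)(4.01)(0.312) = 0.3966 kg·m²/s.
L_i = +I_p ω_p + m v R = +(0.3757)(3.93) + 0.3966 = 1.873 kg·m²/s.
After sticking, I_f = I_p + m R² = 0.3757 + (0.317)(0.312)² = 0.4066 kg·m².
ω_f = L_i / I_f = 1.873 / 0.4066 = 4.607 rad/s.

|ω_f| ≈ 4.61 rad/s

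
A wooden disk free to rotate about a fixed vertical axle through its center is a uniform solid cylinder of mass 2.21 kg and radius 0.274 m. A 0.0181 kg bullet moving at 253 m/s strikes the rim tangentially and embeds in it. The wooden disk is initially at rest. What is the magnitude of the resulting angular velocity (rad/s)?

About the axle the impulsive forces during the collision are internal, so angular momentum about that axis is conserved.
I_p = ½(2.21)(0.274)² = 0.08296 kg·m². Taking the sense of the bullet's angular momentum as positive, L_{bullet} = m v R = (0.0181)(253)(0.274) = 1.255 kg·m²/s.
L_i = 0 + 1.255 = 1.255 kg·m²/s.
After sticking, I_f = I_p + m R² = 0.08296 + (0.0181)(0.274)² = 0.08432 kg·m².
ω_f = L_i / I_f = 1.255 / 0.08432 = 14.88 rad/s.

|ω_f| ≈ 14.9 rad/s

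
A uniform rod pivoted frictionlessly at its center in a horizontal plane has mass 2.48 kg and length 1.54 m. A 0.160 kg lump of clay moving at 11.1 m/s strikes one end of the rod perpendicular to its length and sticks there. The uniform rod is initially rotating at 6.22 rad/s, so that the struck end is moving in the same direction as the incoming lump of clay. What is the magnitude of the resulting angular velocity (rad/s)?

About the pivot the impulsive forces during the collision are internal, so angular momentum about that axis is conserved.
I_p = (1/12)(2.48)(1.54)² = 0.4901 kg·m². Taking the sense of the lump of clay's angular momentum as positive, L_{lump} = m v R = (0.160)(11.1)(1.54/2) = 1.368 kg·m²/s.
L_i = +I_p ω_p + m v R = +(0.4901)(6.22) + 1.368 = 4.416 kg·m²/s.
After sticking, I_f = I_p + m R² = 0.4901 + (0.160)(1.54/2)² = 0.5850 kg·m².
ω_f = L_i / I_f = 4.416 / 0.5850 = 7.549 rad/s.

|ω_f| ≈ 7.55 rad/s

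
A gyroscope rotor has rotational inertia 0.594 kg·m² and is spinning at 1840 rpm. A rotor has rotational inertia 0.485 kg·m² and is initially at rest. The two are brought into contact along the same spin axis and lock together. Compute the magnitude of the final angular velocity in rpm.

The coupling torques are internal; angular momentum about the shared axis is conserved.
Taking A's sense as positive: L = (0.5940)(1840) = 1093 kg·m²·rpm.
Combined I = 0.5940 + 0.4850 = 1.079 kg·m².
ω_f = L / I = 1093 / 1.079 = 1013 rpm.

|ω_f| ≈ 1010 rpm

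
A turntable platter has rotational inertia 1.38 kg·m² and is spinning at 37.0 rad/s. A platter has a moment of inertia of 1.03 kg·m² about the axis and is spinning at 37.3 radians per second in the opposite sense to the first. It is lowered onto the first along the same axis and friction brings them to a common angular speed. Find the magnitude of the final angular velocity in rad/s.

|ω_f| ≈ 5.25 rad/s

No external torque acts about the common axis, so total angular momentum is conserved.
Taking A's sense as positive: L = (1.380)(37.0) − (1.030)(37.3) = 12.64 kg·m²·rad/s.
Combined I = 1.380 + 1.030 = 2.410 kg·m².
ω_f = L / I = 12.64 / 2.410 = 5.245 rad/s.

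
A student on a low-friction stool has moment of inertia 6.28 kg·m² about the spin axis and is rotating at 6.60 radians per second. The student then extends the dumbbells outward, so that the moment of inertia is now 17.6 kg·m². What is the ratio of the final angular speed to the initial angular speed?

With no external torque about the axis, L is conserved: I₁ω₁ = I₂ω₂.
ω₂/ω₁ = I₁/I₂ = 6.280 / 17.60 = 0.3568.

ω₂/ω₁ ≈ 0.357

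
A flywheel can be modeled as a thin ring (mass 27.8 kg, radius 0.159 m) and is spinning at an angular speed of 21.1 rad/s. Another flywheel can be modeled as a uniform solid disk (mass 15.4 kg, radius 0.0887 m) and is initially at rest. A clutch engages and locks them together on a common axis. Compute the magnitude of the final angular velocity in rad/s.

|ω_f| ≈ 19.4 rad/s

No external torque acts about the common axis, so total angular momentum is conserved.
Moments of inertia: I_A = (27.8)(0.159)² = 0.7028 kg·m²; I_B = ½(15.4)(0.0887)² = 0.06058 kg·m².
Taking A's sense as positive: L = (0.7028)(21.1) = 14.83 kg·m²·rad/s.
Combined I = 0.7028 + 0.06058 = 0.7634 kg·m².
ω_f = L / I = 14.83 / 0.7634 = 19.43 rad/s.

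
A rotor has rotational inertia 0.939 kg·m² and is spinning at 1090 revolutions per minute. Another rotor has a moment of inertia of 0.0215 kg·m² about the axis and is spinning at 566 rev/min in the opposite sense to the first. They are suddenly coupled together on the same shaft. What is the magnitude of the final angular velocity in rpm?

|ω_f| ≈ 1050 rpm

No external torque acts about the common axis, so total angular momentum is conserved.
Taking A's sense as positive: L = (0.9390)(1090) − (0.02150)(566) = 1011 kg·m²·rpm.
Combined I = 0.9390 + 0.02150 = 0.9605 kg·m².
ω_f = L / I = 1011 / 0.9605 = 1053 rpm.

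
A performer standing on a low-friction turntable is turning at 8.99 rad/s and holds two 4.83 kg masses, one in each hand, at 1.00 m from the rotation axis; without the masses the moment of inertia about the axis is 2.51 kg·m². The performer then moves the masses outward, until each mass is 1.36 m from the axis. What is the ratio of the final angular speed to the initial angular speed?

ω₂/ω₁ ≈ 0.597

No external torque acts about the spin axis, so angular momentum is conserved.
I₁ = 2.51 + 2(4.83)(1.00)² = 12.17 kg·m²; I₂ = 2.51 + 2(4.83)(1.36)² = 20.38 kg·m².
ω₂/ω₁ = I₁/I₂ = 12.17 / 20.38 = 0.5972.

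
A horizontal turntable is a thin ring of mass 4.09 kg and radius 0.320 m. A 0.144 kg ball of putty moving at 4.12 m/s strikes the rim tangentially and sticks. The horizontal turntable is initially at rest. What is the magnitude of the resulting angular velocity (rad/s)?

About the axle the impulsive forces during the collision are internal, so angular momentum about that axis is conserved.
I_p = (4.09)(0.320)² = 0.4188 kg·m². Taking the sense of the ball of putty's angular momentum as positive, L_{ball} = m v R = (0.144)(4.12)(0.320) = 0.1898 kg·m²/s.
L_i = 0 + 0.1898 = 0.1898 kg·m²/s.
After sticking, I_f = I_p + m R² = 0.4188 + (0.144)(0.320)² = 0.4336 kg·m².
ω_f = L_i / I_f = 0.1898 / 0.4336 = 0.4379 rad/s.

|ω_f| ≈ 0.438 rad/s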